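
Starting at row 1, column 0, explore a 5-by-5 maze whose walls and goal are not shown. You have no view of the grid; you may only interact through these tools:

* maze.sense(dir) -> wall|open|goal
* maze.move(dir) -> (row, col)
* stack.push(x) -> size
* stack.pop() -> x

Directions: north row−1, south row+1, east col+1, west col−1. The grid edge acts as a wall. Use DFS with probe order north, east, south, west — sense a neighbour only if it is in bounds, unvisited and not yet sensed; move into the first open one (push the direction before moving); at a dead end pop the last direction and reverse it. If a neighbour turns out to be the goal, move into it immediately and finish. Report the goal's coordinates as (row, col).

Do: maze.sense[dir=north]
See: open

Do: stack.push[x=north]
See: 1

Do: maze.move[dir=north]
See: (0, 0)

Do: maze.sense[dir=east]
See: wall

Do: stack.pop[]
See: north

Do: maze.move[dir=south]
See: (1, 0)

Do: maze.sense[dir=east]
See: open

Do: stack.push[x=east]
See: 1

Do: maze.move[dir=east]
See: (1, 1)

Do: maze.sense[dir=east]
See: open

Do: stack.push[x=east]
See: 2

Do: maze.move[dir=east]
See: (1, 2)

Do: maze.sense[dir=north]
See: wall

Do: maze.sense[dir=east]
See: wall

Do: maze.sense[dir=south]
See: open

Do: stack.push[x=south]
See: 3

Do: maze.move[dir=south]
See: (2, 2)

Do: maze.sense[dir=east]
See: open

Do: stack.push[x=east]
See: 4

Do: maze.move[dir=east]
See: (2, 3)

Do: maze.sense[dir=east]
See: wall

Do: maze.sense[dir=south]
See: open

Do: stack.push[x=south]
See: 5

Do: maze.move[dir=south]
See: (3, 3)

Do: maze.sense[dir=east]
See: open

Do: stack.push[x=east]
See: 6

Do: maze.move[dir=east]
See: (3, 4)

Do: maze.sense[dir=south]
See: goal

Do: maze.move[dir=south]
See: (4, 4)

Answer: (4, 4)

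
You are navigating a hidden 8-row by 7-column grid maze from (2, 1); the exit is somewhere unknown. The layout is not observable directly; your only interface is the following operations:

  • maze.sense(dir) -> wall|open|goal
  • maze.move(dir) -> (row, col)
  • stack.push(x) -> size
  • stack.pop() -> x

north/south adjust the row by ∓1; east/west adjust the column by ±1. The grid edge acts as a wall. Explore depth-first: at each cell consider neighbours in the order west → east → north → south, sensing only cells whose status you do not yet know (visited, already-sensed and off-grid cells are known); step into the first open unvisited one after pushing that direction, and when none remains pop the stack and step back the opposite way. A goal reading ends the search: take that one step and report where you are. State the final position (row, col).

;; sense(dir: west) == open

;; push(x: west) == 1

;; move(dir: west) == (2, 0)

;; sense(dir: north) == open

;; push(x: north) == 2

;; move(dir: north) == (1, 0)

;; sense(dir: east) == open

;; push(x: east) == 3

;; move(dir: east) == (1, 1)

;; sense(dir: east) == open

;; push(x: east) == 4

;; move(dir: east) == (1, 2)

;; sense(dir: east) == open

;; push(x: east) == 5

;; move(dir: east) == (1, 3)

;; sense(dir: east) == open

;; push(x: east) == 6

;; move(dir: east) == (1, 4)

;; sense(dir: east) == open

;; push(x: east) == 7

;; move(dir: east) == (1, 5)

;; sense(dir: east) == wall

;; sense(dir: north) == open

;; push(x: north) == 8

;; move(dir: north) == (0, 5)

;; sense(dir: west) == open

;; push(x: west) == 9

;; move(dir: west) == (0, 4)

;; sense(dir: west) == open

;; push(x: west) == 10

;; move(dir: west) == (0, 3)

;; sense(dir: west) == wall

;; pop() == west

;; move(dir: east) == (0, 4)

;; pop() == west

;; move(dir: east) == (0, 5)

;; sense(dir: east) == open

;; push(x: east) == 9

;; move(dir: east) == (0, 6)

;; pop() == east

;; move(dir: west) == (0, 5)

;; pop() == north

;; move(dir: south) == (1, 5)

;; sense(dir: south) == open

;; push(x: south) == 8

;; move(dir: south) == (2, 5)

;; sense(dir: west) == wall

;; sense(dir: east) == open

;; push(x: east) == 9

;; move(dir: east) == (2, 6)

;; sense(dir: south) == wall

;; pop() == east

;; move(dir: west) == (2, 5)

;; sense(dir: south) == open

;; push(x: south) == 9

;; move(dir: south) == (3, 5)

;; sense(dir: west) == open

;; push(x: west) == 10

;; move(dir: west) == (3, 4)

;; sense(dir: west) == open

;; push(x: west) == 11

;; move(dir: west) == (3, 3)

;; sense(dir: west) == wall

;; sense(dir: north) == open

;; push(x: north) == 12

;; move(dir: north) == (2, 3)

;; sense(dir: west) == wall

;; pop() == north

;; move(dir: south) == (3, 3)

;; sense(dir: south) == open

;; push(x: south) == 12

;; move(dir: south) == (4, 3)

;; sense(dir: west) == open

;; push(x: west) == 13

;; move(dir: west) == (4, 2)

;; sense(dir: west) == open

;; push(x: west) == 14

;; move(dir: west) == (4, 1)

;; sense(dir: west) == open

;; push(x: west) == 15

;; move(dir: west) == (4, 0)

;; sense(dir: north) == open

;; push(x: north) == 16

;; move(dir: north) == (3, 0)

;; sense(dir: east) == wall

;; pop() == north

;; move(dir: south) == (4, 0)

;; sense(dir: south) == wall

;; pop() == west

;; move(dir: east) == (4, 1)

;; sense(dir: south) == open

;; push(x: south) == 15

;; move(dir: south) == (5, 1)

;; sense(dir: east) == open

;; push(x: east) == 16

;; move(dir: east) == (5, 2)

;; sense(dir: east) == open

;; push(x: east) == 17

;; move(dir: east) == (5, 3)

;; sense(dir: east) == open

;; push(x: east) == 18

;; move(dir: east) == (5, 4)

;; sense(dir: east) == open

;; push(x: east) == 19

;; move(dir: east) == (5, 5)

;; sense(dir: east) == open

;; push(x: east) == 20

;; move(dir: east) == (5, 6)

;; sense(dir: north) == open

;; push(x: north) == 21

;; move(dir: north) == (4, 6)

;; sense(dir: west) == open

;; push(x: west) == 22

;; move(dir: west) == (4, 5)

;; sense(dir: west) == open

;; push(x: west) == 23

;; move(dir: west) == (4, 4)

;; pop() == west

;; move(dir: east) == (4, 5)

;; pop() == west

;; move(dir: east) == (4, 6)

;; pop() == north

;; move(dir: south) == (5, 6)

;; sense(dir: south) == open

;; push(x: south) == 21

;; move(dir: south) == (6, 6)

;; sense(dir: west) == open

;; push(x: west) == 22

;; move(dir: west) == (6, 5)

;; sense(dir: west) == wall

;; sense(dir: south) == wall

;; pop() == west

;; move(dir: east) == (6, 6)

;; sense(dir: south) == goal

;; move(dir: south) == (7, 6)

Answer: (7, 6)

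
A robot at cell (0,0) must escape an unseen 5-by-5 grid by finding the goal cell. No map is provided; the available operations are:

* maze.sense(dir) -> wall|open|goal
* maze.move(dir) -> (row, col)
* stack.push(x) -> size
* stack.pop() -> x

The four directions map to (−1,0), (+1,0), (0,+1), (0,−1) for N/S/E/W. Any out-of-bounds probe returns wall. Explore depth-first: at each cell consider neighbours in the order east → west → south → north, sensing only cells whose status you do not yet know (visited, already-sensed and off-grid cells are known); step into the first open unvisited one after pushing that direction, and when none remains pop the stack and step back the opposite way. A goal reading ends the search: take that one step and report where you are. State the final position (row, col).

→ maze.sense(dir→east)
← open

→ stack.push(x→east)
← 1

→ maze.move(dir→east)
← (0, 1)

→ maze.sense(dir→east)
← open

→ stack.push(x→east)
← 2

→ maze.move(dir→east)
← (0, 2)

→ maze.sense(dir→east)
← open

→ stack.push(x→east)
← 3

→ maze.move(dir→east)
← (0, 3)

→ maze.sense(dir→east)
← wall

→ maze.sense(dir→south)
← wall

→ stack.pop()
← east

→ maze.move(dir→west)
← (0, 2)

→ maze.sense(dir→south)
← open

→ stack.push(x→south)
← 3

→ maze.move(dir→south)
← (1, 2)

→ maze.sense(dir→west)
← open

→ stack.push(x→west)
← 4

→ maze.move(dir→west)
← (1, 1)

→ maze.sense(dir→west)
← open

→ stack.push(x→west)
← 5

→ maze.move(dir→west)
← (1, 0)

→ maze.sense(dir→south)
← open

→ stack.push(x→south)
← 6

→ maze.move(dir→south)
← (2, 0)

→ maze.sense(dir→east)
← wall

→ maze.sense(dir→south)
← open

→ stack.push(x→south)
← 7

→ maze.move(dir→south)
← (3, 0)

→ maze.sense(dir→east)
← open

→ stack.push(x→east)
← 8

→ maze.move(dir→east)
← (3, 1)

→ maze.sense(dir→east)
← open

→ stack.push(x→east)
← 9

→ maze.move(dir→east)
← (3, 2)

→ maze.sense(dir→east)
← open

→ stack.push(x→east)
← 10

→ maze.move(dir→east)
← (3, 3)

→ maze.sense(dir→east)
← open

→ stack.push(x→east)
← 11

→ maze.move(dir→east)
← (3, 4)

→ maze.sense(dir→south)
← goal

→ maze.move(dir→south)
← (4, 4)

Answer: (4, 4)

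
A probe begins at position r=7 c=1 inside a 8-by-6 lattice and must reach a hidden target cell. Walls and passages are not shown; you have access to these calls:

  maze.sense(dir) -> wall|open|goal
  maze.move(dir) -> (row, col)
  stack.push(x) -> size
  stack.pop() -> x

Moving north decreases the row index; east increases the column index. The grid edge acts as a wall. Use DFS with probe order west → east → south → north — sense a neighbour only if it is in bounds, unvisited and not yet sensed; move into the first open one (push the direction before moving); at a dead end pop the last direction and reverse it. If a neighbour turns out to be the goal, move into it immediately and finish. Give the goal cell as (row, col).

Action: maze.sense[west]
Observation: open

Action: stack.push[west]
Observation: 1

Action: maze.move[west]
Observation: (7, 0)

Action: maze.sense[north]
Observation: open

Action: stack.push[north]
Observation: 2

Action: maze.move[north]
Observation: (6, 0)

Action: maze.sense[east]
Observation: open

Action: stack.push[east]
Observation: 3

Action: maze.move[east]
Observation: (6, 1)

Action: maze.sense[east]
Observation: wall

Action: maze.sense[north]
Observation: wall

Action: stack.pop[]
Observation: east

Action: maze.move[west]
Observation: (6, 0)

Action: maze.sense[north]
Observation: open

Action: stack.push[north]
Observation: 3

Action: maze.move[north]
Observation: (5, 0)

Action: maze.sense[north]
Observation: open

Action: stack.push[north]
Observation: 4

Action: maze.move[north]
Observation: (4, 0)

Action: maze.sense[east]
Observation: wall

Action: maze.sense[north]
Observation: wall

Action: stack.pop[]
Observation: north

Action: maze.move[south]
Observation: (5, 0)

Action: stack.pop[]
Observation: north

Action: maze.move[south]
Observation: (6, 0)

Action: stack.pop[]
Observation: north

Action: maze.move[south]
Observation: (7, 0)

Action: stack.pop[]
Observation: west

Action: maze.move[east]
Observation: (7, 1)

Action: maze.sense[east]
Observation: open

Action: stack.push[east]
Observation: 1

Action: maze.move[east]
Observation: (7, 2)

Action: maze.sense[east]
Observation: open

Action: stack.push[east]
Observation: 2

Action: maze.move[east]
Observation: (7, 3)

Action: maze.sense[east]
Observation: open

Action: stack.push[east]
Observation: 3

Action: maze.move[east]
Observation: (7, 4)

Action: maze.sense[east]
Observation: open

Action: stack.push[east]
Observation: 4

Action: maze.move[east]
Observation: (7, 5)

Action: maze.sense[north]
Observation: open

Action: stack.push[north]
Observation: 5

Action: maze.move[north]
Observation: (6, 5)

Action: maze.sense[west]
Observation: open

Action: stack.push[west]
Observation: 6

Action: maze.move[west]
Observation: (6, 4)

Action: maze.sense[west]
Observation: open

Action: stack.push[west]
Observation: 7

Action: maze.move[west]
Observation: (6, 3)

Action: maze.sense[north]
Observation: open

Action: stack.push[north]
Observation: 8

Action: maze.move[north]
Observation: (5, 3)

Action: maze.sense[west]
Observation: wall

Action: maze.sense[east]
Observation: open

Action: stack.push[east]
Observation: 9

Action: maze.move[east]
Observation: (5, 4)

Action: maze.sense[east]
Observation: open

Action: stack.push[east]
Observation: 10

Action: maze.move[east]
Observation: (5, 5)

Action: maze.sense[north]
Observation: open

Action: stack.push[north]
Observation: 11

Action: maze.move[north]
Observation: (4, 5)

Action: maze.sense[west]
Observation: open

Action: stack.push[west]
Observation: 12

Action: maze.move[west]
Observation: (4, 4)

Action: maze.sense[west]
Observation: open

Action: stack.push[west]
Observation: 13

Action: maze.move[west]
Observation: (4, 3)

Action: maze.sense[west]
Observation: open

Action: stack.push[west]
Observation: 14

Action: maze.move[west]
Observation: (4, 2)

Action: maze.sense[north]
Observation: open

Action: stack.push[north]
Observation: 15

Action: maze.move[north]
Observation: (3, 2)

Action: maze.sense[west]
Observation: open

Action: stack.push[west]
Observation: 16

Action: maze.move[west]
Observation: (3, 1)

Action: maze.sense[north]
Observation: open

Action: stack.push[north]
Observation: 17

Action: maze.move[north]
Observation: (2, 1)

Action: maze.sense[west]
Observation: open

Action: stack.push[west]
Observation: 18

Action: maze.move[west]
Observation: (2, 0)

Action: maze.sense[north]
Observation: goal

Action: maze.move[north]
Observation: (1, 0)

Answer: (1, 0)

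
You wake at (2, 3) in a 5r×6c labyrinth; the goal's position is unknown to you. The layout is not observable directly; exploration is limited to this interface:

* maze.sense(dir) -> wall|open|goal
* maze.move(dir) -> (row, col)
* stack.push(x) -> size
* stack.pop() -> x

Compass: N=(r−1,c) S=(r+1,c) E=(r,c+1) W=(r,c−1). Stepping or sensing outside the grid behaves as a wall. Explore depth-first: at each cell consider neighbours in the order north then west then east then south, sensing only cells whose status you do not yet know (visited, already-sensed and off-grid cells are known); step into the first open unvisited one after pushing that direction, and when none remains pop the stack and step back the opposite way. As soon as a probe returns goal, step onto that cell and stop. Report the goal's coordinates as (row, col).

;; 1. maze.sense(dir='north') == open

;; 2. stack.push(x='north') == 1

;; 3. maze.move(dir='north') == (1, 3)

;; 4. maze.sense(dir='north') == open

;; 5. stack.push(x='north') == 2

;; 6. maze.move(dir='north') == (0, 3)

;; 7. maze.sense(dir='west') == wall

;; 8. maze.sense(dir='east') == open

;; 9. stack.push(x='east') == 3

;; 10. maze.move(dir='east') == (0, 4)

;; 11. maze.sense(dir='east') == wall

;; 12. maze.sense(dir='south') == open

;; 13. stack.push(x='south') == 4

;; 14. maze.move(dir='south') == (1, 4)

;; 15. maze.sense(dir='east') == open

;; 16. stack.push(x='east') == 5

;; 17. maze.move(dir='east') == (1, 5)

;; 18. maze.sense(dir='south') == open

;; 19. stack.push(x='south') == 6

;; 20. maze.move(dir='south') == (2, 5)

;; 21. maze.sense(dir='west') == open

;; 22. stack.push(x='west') == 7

;; 23. maze.move(dir='west') == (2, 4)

;; 24. maze.sense(dir='south') == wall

;; 25. stack.pop() == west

;; 26. maze.move(dir='east') == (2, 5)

;; 27. maze.sense(dir='south') == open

;; 28. stack.push(x='south') == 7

;; 29. maze.move(dir='south') == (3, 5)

;; 30. maze.sense(dir='south') == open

;; 31. stack.push(x='south') == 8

;; 32. maze.move(dir='south') == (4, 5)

;; 33. maze.sense(dir='west') == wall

;; 34. stack.pop() == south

;; 35. maze.move(dir='north') == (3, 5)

;; 36. stack.pop() == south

;; 37. maze.move(dir='north') == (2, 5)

;; 38. stack.pop() == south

;; 39. maze.move(dir='north') == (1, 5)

;; 40. stack.pop() == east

;; 41. maze.move(dir='west') == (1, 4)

;; 42. stack.pop() == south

;; 43. maze.move(dir='north') == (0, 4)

;; 44. stack.pop() == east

;; 45. maze.move(dir='west') == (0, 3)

;; 46. stack.pop() == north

;; 47. maze.move(dir='south') == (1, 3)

;; 48. maze.sense(dir='west') == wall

;; 49. stack.pop() == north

;; 50. maze.move(dir='south') == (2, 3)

;; 51. maze.sense(dir='west') == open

;; 52. stack.push(x='west') == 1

;; 53. maze.move(dir='west') == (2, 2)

;; 54. maze.sense(dir='west') == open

;; 55. stack.push(x='west') == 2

;; 56. maze.move(dir='west') == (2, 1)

;; 57. maze.sense(dir='north') == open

;; 58. stack.push(x='north') == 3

;; 59. maze.move(dir='north') == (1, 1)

;; 60. maze.sense(dir='north') == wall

;; 61. maze.sense(dir='west') == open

;; 62. stack.push(x='west') == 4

;; 63. maze.move(dir='west') == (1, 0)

;; 64. maze.sense(dir='north') == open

;; 65. stack.push(x='north') == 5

;; 66. maze.move(dir='north') == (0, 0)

;; 67. stack.pop() == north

;; 68. maze.move(dir='south') == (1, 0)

;; 69. maze.sense(dir='south') == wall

;; 70. stack.pop() == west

;; 71. maze.move(dir='east') == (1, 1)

;; 72. stack.pop() == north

;; 73. maze.move(dir='south') == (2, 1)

;; 74. maze.sense(dir='south') == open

;; 75. stack.push(x='south') == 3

;; 76. maze.move(dir='south') == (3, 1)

;; 77. maze.sense(dir='west') == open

;; 78. stack.push(x='west') == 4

;; 79. maze.move(dir='west') == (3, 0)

;; 80. maze.sense(dir='south') == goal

;; 81. maze.move(dir='south') == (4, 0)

Answer: (4, 0)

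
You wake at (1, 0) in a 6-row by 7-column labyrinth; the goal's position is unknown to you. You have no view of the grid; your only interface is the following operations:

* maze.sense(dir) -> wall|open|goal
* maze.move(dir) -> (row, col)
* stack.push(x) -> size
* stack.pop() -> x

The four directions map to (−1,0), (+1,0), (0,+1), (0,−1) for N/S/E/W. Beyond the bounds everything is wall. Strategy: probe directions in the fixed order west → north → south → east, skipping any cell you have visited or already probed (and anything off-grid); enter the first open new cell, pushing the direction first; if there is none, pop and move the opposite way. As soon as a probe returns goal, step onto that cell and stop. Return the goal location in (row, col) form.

I run maze.sense passing dir: north, and observe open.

I try stack.push passing x: north, yielding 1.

I run maze.move passing dir: north, → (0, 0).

Invoking maze.sense passing dir: east, and get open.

I invoke stack.push passing x: east, yielding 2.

Now I run maze.move passing dir: east, which returns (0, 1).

I use maze.sense passing dir: south, — result: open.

I try stack.push passing x: south, and get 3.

I invoke maze.move passing dir: south, and see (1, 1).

I try maze.sense passing dir: south, : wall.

I use maze.sense passing dir: east, which returns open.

Using stack.push passing x: east, and observe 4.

Invoking maze.move passing dir: east, → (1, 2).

Now I run maze.sense passing dir: north, and get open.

Invoking stack.push passing x: north, and get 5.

I try maze.move passing dir: north, → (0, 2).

Calling maze.sense passing dir: east, → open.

Invoking stack.push passing x: east, and see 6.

Next I call maze.move passing dir: east, and get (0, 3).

Now I run maze.sense passing dir: south, → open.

I call stack.push passing x: south, giving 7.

Now I run maze.move passing dir: south, which returns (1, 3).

I invoke maze.sense passing dir: south, which returns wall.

Using maze.sense passing dir: east, and see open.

I try stack.push passing x: east, giving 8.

Next I call maze.move passing dir: east, and get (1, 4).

Next I call maze.sense passing dir: north, which returns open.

Now I run stack.push passing x: north, : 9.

Next I call maze.move passing dir: north, and observe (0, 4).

Next I call maze.sense passing dir: east, and see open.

Invoking stack.push passing x: east, — result: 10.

Now I run maze.move passing dir: east, and observe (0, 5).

Calling maze.sense passing dir: south, and get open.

I run stack.push passing x: south, — result: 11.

Calling maze.move passing dir: south, — result: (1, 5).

Invoking maze.sense passing dir: south, : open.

Using stack.push passing x: south, giving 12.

Now I run maze.move passing dir: south, — result: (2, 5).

I try maze.sense passing dir: west, giving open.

Calling stack.push passing x: west, and get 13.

I call maze.move passing dir: west, — result: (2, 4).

Invoking maze.sense passing dir: south, which returns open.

Now I run stack.push passing x: south, and get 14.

Invoking maze.move passing dir: south, : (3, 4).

Calling maze.sense passing dir: west, which returns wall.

Invoking maze.sense passing dir: south, and observe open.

Using stack.push passing x: south, and observe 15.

Calling maze.move passing dir: south, which returns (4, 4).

I run maze.sense passing dir: west, and get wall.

I try maze.sense passing dir: south, yielding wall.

I call maze.sense passing dir: east, : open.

I try stack.push passing x: east, — result: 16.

Calling maze.move passing dir: east, yielding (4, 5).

Using maze.sense passing dir: north, giving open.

I use stack.push passing x: north, and see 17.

Then maze.move passing dir: north, — result: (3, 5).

Invoking maze.sense passing dir: east, : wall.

Calling stack.pop, : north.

Invoking maze.move passing dir: south, giving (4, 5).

Calling maze.sense passing dir: south, and see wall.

Now I run maze.sense passing dir: east, and get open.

Invoking stack.push passing x: east, : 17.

I use maze.move passing dir: east, → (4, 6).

Next I call maze.sense passing dir: south, giving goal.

I try maze.move passing dir: south, → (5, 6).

Answer: (5, 6)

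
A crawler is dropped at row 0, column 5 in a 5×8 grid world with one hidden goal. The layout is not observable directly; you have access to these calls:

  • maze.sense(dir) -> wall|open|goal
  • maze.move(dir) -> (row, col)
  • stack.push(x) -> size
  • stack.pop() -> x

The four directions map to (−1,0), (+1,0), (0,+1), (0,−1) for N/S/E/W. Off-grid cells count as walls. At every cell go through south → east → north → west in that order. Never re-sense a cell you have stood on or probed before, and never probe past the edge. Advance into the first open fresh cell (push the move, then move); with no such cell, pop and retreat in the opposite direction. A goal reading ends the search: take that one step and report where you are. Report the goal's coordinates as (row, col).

Invoking sense(dir='south'), yielding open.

Calling push(x='south'), → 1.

Then move(dir='south'), → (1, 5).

Next I call sense(dir='south'), yielding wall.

I try sense(dir='east'), giving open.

Invoking push(x='east'), and observe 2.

Using move(dir='east'), which returns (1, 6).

Invoking sense(dir='south'), : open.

Calling push(x='south'), — result: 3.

Next I call move(dir='south'), — result: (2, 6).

Invoking sense(dir='south'), and see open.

I use push(x='south'), → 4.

Next I call move(dir='south'), giving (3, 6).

Invoking sense(dir='south'), which returns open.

Then push(x='south'), and get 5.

I call move(dir='south'), and get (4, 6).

Invoking sense(dir='east'), → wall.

Now I run sense(dir='west'), — result: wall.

I try pop(), giving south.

I use move(dir='north'), giving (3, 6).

I run sense(dir='east'), and get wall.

Using sense(dir='west'), and observe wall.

Now I run pop, which returns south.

Using move(dir='north'), and get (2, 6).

I run sense(dir='east'), yielding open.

I try push(x='east'), and observe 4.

I use move(dir='east'), giving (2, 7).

I run sense(dir='north'), and get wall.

Using pop, and observe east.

Calling move(dir='west'), : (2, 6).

Next I call pop(), : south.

Invoking move(dir='north'), and observe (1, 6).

Next I call sense(dir='north'), — result: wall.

I call pop, and observe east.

I try move(dir='west'), and see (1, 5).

I try sense(dir='west'), giving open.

I run push(x='west'), → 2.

I invoke move(dir='west'), and see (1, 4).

Now I run sense(dir='south'), and observe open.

Using push(x='south'), and see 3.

Invoking move(dir='south'), — result: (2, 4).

I run sense(dir='south'), and observe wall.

Using sense(dir='west'), which returns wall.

Calling pop(), — result: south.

I use move(dir='north'), : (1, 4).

I try sense(dir='north'), : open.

I call push(x='north'), and observe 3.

Now I run move(dir='north'), yielding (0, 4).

I invoke sense(dir='west'), → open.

Then push(x='west'), and get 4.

I try move(dir='west'), giving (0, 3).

Then sense(dir='south'), : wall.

Next I call sense(dir='west'), — result: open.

Now I run push(x='west'), and see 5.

Invoking move(dir='west'), giving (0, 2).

Then sense(dir='south'), which returns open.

I invoke push(x='south'), which returns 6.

I call move(dir='south'), — result: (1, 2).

Using sense(dir='south'), → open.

I invoke push(x='south'), : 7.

I call move(dir='south'), and observe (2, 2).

I use sense(dir='south'), → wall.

Next I call sense(dir='west'), yielding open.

I use push(x='west'), and observe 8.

I invoke move(dir='west'), which returns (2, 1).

Then sense(dir='south'), which returns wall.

Then sense(dir='north'), yielding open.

I try push(x='north'), giving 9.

I use move(dir='north'), giving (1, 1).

I try sense(dir='north'), and see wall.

Then sense(dir='west'), — result: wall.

Calling pop, yielding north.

I run move(dir='south'), and get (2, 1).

I try sense(dir='west'), : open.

I run push(x='west'), and get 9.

I try move(dir='west'), yielding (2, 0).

I use sense(dir='south'), → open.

I try push(x='south'), and observe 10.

I invoke move(dir='south'), and observe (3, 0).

I use sense(dir='south'), giving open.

I call push(x='south'), and observe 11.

I try move(dir='south'), and observe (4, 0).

I call sense(dir='east'), giving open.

Invoking push(x='east'), giving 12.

I use move(dir='east'), → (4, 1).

Calling sense(dir='east'), and observe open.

Invoking push(x='east'), and see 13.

I use move(dir='east'), yielding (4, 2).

I try sense(dir='east'), — result: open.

Invoking push(x='east'), and observe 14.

I call move(dir='east'), : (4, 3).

Invoking sense(dir='east'), giving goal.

I invoke move(dir='east'), and observe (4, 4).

Answer: (4, 4)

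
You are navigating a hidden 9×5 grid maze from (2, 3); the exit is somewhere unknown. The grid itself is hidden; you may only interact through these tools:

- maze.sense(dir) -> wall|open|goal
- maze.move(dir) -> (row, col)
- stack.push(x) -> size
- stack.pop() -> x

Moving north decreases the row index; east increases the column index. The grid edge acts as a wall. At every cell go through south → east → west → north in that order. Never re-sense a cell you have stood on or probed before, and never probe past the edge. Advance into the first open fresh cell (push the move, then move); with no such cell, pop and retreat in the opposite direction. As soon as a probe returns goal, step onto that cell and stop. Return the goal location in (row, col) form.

// sense(south) == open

// push(south) == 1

// move(south) == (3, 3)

// sense(south) == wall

// sense(east) == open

// push(east) == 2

// move(east) == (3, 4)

// sense(south) == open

// push(south) == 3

// move(south) == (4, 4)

// sense(south) == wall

// pop() == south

// move(north) == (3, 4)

// sense(north) == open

// push(north) == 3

// move(north) == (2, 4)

// sense(north) == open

// push(north) == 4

// move(north) == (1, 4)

// sense(west) == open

// push(west) == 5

// move(west) == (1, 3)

// sense(west) == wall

// sense(north) == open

// push(north) == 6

// move(north) == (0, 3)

// sense(east) == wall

// sense(west) == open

// push(west) == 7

// move(west) == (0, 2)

// sense(west) == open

// push(west) == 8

// move(west) == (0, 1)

// sense(south) == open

// push(south) == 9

// move(south) == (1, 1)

// sense(south) == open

// push(south) == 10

// move(south) == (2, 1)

// sense(south) == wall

// sense(east) == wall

// sense(west) == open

// push(west) == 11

// move(west) == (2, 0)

// sense(south) == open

// push(south) == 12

// move(south) == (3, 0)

// sense(south) == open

// push(south) == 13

// move(south) == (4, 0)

// sense(south) == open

// push(south) == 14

// move(south) == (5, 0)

// sense(south) == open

// push(south) == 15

// move(south) == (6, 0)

// sense(south) == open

// push(south) == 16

// move(south) == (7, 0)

// sense(south) == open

// push(south) == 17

// move(south) == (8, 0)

// sense(east) == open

// push(east) == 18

// move(east) == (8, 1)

// sense(east) == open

// push(east) == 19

// move(east) == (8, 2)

// sense(east) == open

// push(east) == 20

// move(east) == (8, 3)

// sense(east) == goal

// move(east) == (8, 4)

Answer: (8, 4)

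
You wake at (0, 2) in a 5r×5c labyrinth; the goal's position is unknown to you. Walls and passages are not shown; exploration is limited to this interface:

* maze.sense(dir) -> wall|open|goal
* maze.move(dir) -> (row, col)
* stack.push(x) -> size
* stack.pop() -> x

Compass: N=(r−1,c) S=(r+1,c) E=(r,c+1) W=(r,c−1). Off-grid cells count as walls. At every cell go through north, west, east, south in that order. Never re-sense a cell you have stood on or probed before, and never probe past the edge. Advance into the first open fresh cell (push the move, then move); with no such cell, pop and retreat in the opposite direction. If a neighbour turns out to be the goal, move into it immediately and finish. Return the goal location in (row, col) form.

I use sense with dir→west, — result: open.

I invoke push with x→west, — result: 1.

Next I call move with dir→west, which returns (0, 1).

Then sense with dir→west, : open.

Now I run push with x→west, which returns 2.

Then move with dir→west, — result: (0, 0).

I invoke sense with dir→south, : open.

Then push with x→south, — result: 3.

Now I run move with dir→south, and see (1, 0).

I try sense with dir→east, which returns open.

Next I call push with x→east, and observe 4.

I call move with dir→east, which returns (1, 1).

Now I run sense with dir→east, → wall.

Invoking sense with dir→south, : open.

I use push with x→south, and observe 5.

Using move with dir→south, yielding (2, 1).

I use sense with dir→west, : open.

Calling push with x→west, and observe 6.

I run move with dir→west, and see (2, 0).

I try sense with dir→south, — result: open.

I use push with x→south, — result: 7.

Invoking move with dir→south, : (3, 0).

Next I call sense with dir→east, and observe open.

I call push with x→east, giving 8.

Using move with dir→east, which returns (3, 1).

I run sense with dir→east, and observe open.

Invoking push with x→east, giving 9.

I invoke move with dir→east, : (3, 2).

Calling sense with dir→north, and see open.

I use push with x→north, and see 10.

Invoking move with dir→north, and observe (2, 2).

I run sense with dir→east, which returns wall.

I run pop(), which returns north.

Next I call move with dir→south, yielding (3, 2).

I invoke sense with dir→east, : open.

I try push with x→east, — result: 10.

I try move with dir→east, and get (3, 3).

Next I call sense with dir→east, → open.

I try push with x→east, yielding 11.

Invoking move with dir→east, giving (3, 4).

Invoking sense with dir→north, and see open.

I run push with x→north, — result: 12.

Then move with dir→north, giving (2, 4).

Using sense with dir→north, : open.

Using push with x→north, → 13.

I try move with dir→north, → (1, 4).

Using sense with dir→north, — result: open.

I run push with x→north, which returns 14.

Using move with dir→north, — result: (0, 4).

Using sense with dir→west, giving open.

I run push with x→west, yielding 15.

I call move with dir→west, : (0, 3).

I call sense with dir→south, giving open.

Invoking push with x→south, and get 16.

Using move with dir→south, and see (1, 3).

Using pop, and get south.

Now I run move with dir→north, — result: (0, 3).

Calling pop, yielding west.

Then move with dir→east, and see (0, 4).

Then pop, and observe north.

I invoke move with dir→south, and get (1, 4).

Now I run pop, which returns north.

Then move with dir→south, giving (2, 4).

Calling pop(), and get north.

I run move with dir→south, — result: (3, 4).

I call sense with dir→south, which returns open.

I use push with x→south, and get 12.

I try move with dir→south, and get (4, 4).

I invoke sense with dir→west, yielding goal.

Calling move with dir→west, — result: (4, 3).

Answer: (4, 3)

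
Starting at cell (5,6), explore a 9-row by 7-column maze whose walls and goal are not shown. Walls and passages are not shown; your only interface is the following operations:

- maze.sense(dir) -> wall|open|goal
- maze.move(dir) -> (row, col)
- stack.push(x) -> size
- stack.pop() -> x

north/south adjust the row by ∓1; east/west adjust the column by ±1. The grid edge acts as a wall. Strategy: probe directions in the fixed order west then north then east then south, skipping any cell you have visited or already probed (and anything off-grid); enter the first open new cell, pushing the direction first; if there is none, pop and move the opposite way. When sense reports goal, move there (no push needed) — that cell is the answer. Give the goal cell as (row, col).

Using maze.sense with dir='west', yielding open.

Now I run stack.push with x='west', giving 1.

Next I call maze.move with dir='west', and observe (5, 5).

Using maze.sense with dir='west', yielding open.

I run stack.push with x='west', yielding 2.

Using maze.move with dir='west', : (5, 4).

I call maze.sense with dir='west', which returns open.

I try stack.push with x='west', giving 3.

I invoke maze.move with dir='west', giving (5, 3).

Calling maze.sense with dir='west', and observe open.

I use stack.push with x='west', yielding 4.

Calling maze.move with dir='west', : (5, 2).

I invoke maze.sense with dir='west', and observe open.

Invoking stack.push with x='west', which returns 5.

I try maze.move with dir='west', — result: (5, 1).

I try maze.sense with dir='west', and get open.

I call stack.push with x='west', : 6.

Now I run maze.move with dir='west', and see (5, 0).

I try maze.sense with dir='north', and get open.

I call stack.push with x='north', yielding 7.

Next I call maze.move with dir='north', giving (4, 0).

Invoking maze.sense with dir='north', and get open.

Next I call stack.push with x='north', and get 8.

Then maze.move with dir='north', yielding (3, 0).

I run maze.sense with dir='north', and see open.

Calling stack.push with x='north', : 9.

Next I call maze.move with dir='north', giving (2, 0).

I use maze.sense with dir='north', : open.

Next I call stack.push with x='north', yielding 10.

I use maze.move with dir='north', : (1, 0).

I use maze.sense with dir='north', yielding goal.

I try maze.move with dir='north', — result: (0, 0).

Answer: (0, 0)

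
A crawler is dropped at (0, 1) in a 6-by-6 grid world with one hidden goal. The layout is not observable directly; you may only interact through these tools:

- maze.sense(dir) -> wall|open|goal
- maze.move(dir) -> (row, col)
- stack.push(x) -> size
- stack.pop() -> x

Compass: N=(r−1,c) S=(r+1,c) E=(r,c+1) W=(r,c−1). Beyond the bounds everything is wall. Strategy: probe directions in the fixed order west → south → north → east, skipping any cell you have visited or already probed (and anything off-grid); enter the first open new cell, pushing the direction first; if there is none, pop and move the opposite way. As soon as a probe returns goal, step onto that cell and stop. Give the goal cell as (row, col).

Next I call sense(dir: west), — result: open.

Then push(x: west), — result: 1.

I try move(dir: west), and see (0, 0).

Next I call sense(dir: south), which returns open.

Invoking push(x: south), — result: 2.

I use move(dir: south), yielding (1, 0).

Now I run sense(dir: south), : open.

Then push(x: south), giving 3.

Next I call move(dir: south), → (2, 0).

Now I run sense(dir: south), and get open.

I run push(x: south), and see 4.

Calling move(dir: south), → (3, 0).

I try sense(dir: south), yielding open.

I use push(x: south), and observe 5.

Next I call move(dir: south), and observe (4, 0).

Invoking sense(dir: south), and see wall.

Invoking sense(dir: east), which returns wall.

I try pop(), and observe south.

I use move(dir: north), and see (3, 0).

Calling sense(dir: east), and observe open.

Calling push(x: east), yielding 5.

I run move(dir: east), which returns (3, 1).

Then sense(dir: north), → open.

Next I call push(x: north), and see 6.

I try move(dir: north), and get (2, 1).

Calling sense(dir: north), and observe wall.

Calling sense(dir: east), and see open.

Now I run push(x: east), giving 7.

Next I call move(dir: east), and observe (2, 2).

Next I call sense(dir: south), yielding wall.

Then sense(dir: north), yielding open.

Calling push(x: north), giving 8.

I use move(dir: north), and observe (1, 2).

I use sense(dir: north), which returns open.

Calling push(x: north), which returns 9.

I invoke move(dir: north), and get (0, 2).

I try sense(dir: east), : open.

Calling push(x: east), yielding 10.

I call move(dir: east), — result: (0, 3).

Next I call sense(dir: south), and see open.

I call push(x: south), → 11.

Then move(dir: south), which returns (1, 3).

I use sense(dir: south), — result: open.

Next I call push(x: south), giving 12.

Next I call move(dir: south), giving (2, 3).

Calling sense(dir: south), and see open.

I call push(x: south), — result: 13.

I invoke move(dir: south), — result: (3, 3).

I try sense(dir: south), : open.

I invoke push(x: south), yielding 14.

I use move(dir: south), and see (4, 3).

Now I run sense(dir: west), and observe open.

I use push(x: west), and get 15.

Now I run move(dir: west), : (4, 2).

Using sense(dir: south), and observe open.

Calling push(x: south), giving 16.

I try move(dir: south), — result: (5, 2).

I try sense(dir: west), — result: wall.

Calling sense(dir: east), yielding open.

Using push(x: east), — result: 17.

Using move(dir: east), : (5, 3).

I use sense(dir: east), yielding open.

Next I call push(x: east), — result: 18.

I call move(dir: east), and see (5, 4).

Calling sense(dir: north), → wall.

Then sense(dir: east), and get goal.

Using move(dir: east), and get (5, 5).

Answer: (5, 5)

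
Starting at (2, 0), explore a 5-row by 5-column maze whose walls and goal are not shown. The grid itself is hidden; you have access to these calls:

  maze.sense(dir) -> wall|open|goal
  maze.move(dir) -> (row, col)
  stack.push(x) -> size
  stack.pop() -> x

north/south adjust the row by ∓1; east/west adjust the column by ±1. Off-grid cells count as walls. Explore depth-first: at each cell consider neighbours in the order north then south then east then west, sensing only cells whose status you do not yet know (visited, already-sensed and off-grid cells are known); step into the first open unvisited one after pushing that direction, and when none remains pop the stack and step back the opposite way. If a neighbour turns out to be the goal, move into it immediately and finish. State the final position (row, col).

~$ maze.sense dir→north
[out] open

~$ stack.push x→north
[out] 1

~$ maze.move dir→north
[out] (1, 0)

~$ maze.sense dir→north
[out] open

~$ stack.push x→north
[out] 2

~$ maze.move dir→north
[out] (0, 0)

~$ maze.sense dir→east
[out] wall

~$ stack.pop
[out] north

~$ maze.move dir→south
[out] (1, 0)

~$ maze.sense dir→east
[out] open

~$ stack.push x→east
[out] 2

~$ maze.move dir→east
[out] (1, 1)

~$ maze.sense dir→south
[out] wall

~$ maze.sense dir→east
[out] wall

~$ stack.pop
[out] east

~$ maze.move dir→west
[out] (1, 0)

~$ stack.pop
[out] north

~$ maze.move dir→south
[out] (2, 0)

~$ maze.sense dir→south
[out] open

~$ stack.push x→south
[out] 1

~$ maze.move dir→south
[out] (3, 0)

~$ maze.sense dir→south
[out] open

~$ stack.push x→south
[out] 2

~$ maze.move dir→south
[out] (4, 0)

~$ maze.sense dir→east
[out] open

~$ stack.push x→east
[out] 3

~$ maze.move dir→east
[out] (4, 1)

~$ maze.sense dir→north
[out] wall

~$ maze.sense dir→east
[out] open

~$ stack.push x→east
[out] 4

~$ maze.move dir→east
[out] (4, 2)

~$ maze.sense dir→north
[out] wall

~$ maze.sense dir→east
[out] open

~$ stack.push x→east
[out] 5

~$ maze.move dir→east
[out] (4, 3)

~$ maze.sense dir→north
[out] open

~$ stack.push x→north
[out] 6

~$ maze.move dir→north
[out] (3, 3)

~$ maze.sense dir→north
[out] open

~$ stack.push x→north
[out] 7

~$ maze.move dir→north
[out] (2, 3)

~$ maze.sense dir→north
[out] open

~$ stack.push x→north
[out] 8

~$ maze.move dir→north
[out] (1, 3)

~$ maze.sense dir→north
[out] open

~$ stack.push x→north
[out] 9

~$ maze.move dir→north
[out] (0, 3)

~$ maze.sense dir→east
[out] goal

~$ maze.move dir→east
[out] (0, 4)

Answer: (0, 4)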